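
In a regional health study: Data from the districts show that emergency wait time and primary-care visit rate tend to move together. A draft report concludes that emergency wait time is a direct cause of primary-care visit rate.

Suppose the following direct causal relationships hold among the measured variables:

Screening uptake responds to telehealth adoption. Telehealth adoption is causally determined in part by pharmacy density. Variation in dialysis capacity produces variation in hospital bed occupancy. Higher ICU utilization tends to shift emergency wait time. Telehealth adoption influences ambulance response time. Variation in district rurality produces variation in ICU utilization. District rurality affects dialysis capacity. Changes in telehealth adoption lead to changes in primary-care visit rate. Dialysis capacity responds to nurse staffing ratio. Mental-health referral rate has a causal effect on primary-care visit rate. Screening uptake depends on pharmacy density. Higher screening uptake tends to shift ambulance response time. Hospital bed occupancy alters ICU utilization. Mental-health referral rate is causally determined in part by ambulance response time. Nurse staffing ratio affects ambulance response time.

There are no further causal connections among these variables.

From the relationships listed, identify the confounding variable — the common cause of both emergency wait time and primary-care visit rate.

Nurse staffing ratio has a causal path to emergency wait time (nurse staffing ratio → dialysis capacity → hospital bed occupancy → ICU utilization → emergency wait time) and a separate causal path to primary-care visit rate (nurse staffing ratio → ambulance response time → mental-health referral rate → primary-care visit rate), so it is a common cause of both.
No stated relationship gives emergency wait time a causal route to primary-care visit rate, so the correlation is explained by the shared upstream cause rather than a direct effect.

nurse staffing ratio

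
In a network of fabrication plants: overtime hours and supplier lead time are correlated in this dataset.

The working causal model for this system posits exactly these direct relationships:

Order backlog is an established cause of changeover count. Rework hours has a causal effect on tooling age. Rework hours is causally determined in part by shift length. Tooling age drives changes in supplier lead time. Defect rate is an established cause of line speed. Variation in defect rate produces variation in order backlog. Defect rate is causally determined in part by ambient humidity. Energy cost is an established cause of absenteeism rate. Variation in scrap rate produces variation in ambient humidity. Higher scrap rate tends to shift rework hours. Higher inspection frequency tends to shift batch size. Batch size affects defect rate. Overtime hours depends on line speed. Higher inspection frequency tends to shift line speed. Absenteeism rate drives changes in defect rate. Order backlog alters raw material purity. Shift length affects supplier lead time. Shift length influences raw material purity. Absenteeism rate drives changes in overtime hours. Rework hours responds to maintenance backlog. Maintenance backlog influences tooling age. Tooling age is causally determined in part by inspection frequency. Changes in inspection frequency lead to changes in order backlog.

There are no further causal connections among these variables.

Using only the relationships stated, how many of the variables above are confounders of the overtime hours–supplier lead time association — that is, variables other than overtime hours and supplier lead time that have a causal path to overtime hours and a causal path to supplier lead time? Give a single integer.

2

The common causes are: inspection frequency (to overtime hours via inspection frequency → line speed → overtime hours; to supplier lead time via inspection frequency → tooling age → supplier lead time); scrap rate (to overtime hours via scrap rate → ambient humidity → defect rate → line speed → overtime hours; to supplier lead time via scrap rate → rework hours → tooling age → supplier lead time).
Every other variable lacks a causal path to at least one of overtime hours and supplier lead time.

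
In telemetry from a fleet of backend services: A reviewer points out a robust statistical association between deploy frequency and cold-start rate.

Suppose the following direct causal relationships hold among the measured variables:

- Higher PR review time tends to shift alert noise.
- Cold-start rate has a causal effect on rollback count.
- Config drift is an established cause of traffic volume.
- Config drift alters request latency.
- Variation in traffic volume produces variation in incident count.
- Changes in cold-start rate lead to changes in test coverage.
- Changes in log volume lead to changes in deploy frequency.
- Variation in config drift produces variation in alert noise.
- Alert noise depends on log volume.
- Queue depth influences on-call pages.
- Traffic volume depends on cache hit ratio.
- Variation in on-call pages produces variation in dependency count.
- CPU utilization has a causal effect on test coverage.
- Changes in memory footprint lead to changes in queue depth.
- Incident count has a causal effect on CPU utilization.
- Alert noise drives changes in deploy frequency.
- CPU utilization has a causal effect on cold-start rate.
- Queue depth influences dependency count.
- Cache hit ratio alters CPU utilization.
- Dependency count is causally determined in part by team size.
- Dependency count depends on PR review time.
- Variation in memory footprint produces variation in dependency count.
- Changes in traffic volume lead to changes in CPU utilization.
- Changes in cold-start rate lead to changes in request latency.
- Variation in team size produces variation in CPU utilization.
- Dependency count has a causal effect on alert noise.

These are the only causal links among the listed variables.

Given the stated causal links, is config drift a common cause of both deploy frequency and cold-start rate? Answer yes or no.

Config drift has a causal path to deploy frequency (config drift → alert noise → deploy frequency) and to cold-start rate (config drift → traffic volume → CPU utilization → cold-start rate), so it is a common cause of both — a confounder.

yes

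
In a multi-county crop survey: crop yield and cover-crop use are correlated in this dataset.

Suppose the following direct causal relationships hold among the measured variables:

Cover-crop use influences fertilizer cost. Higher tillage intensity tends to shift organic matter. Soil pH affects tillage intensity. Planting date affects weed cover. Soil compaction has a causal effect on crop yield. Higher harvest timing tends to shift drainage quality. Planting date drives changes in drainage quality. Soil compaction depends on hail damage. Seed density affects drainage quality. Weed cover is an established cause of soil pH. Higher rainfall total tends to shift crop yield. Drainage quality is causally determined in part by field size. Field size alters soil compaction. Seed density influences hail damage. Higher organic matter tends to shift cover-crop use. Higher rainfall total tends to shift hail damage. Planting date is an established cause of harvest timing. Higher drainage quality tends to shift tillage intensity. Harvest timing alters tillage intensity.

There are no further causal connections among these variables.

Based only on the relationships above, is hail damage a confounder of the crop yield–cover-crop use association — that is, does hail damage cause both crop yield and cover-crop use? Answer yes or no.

no

Hail damage has no stated causal path to cover-crop use. A confounder must cause both variables, so hail damage does not qualify.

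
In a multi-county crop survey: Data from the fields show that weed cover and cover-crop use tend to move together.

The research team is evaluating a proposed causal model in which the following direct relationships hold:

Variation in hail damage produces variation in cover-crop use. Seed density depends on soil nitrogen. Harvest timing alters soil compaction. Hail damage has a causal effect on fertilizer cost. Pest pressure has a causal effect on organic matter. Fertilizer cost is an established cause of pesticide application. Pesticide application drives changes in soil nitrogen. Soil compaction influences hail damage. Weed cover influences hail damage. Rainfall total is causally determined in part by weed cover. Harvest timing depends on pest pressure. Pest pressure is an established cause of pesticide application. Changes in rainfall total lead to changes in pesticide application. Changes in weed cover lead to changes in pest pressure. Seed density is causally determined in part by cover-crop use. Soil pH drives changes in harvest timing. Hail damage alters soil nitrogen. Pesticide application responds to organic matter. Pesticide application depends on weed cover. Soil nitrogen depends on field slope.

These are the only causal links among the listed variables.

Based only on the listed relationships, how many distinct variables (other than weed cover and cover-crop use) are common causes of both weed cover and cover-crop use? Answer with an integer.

No listed variable has a causal path to both weed cover and cover-crop use, so there are no common causes.

0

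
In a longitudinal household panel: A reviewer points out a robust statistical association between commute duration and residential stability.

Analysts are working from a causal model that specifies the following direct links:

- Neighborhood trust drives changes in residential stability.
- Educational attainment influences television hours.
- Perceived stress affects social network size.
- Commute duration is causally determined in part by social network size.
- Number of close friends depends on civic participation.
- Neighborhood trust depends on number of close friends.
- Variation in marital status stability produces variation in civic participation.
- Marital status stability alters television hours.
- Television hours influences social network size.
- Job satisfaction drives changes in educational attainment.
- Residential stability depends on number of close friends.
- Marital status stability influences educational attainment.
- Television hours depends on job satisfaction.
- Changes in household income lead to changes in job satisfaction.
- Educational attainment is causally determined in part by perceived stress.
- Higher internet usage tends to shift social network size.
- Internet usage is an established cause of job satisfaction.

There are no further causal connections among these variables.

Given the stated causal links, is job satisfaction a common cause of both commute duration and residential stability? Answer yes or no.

no

Job satisfaction has no stated causal path to residential stability. A confounder must cause both variables, so job satisfaction does not qualify.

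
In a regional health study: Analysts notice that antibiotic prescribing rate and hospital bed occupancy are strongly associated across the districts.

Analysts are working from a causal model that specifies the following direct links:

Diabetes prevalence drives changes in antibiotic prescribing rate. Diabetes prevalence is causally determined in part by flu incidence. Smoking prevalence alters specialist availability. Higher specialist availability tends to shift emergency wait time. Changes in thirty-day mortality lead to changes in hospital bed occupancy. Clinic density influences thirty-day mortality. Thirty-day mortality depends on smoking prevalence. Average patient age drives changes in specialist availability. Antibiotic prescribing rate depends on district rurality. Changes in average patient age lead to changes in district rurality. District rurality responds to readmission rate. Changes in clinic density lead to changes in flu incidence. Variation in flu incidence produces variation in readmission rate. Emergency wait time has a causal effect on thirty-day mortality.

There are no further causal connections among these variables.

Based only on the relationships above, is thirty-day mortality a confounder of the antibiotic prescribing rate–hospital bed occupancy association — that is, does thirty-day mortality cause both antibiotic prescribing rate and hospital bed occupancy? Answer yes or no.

Thirty-day mortality has no stated causal path to antibiotic prescribing rate. A confounder must cause both variables, so thirty-day mortality does not qualify.

no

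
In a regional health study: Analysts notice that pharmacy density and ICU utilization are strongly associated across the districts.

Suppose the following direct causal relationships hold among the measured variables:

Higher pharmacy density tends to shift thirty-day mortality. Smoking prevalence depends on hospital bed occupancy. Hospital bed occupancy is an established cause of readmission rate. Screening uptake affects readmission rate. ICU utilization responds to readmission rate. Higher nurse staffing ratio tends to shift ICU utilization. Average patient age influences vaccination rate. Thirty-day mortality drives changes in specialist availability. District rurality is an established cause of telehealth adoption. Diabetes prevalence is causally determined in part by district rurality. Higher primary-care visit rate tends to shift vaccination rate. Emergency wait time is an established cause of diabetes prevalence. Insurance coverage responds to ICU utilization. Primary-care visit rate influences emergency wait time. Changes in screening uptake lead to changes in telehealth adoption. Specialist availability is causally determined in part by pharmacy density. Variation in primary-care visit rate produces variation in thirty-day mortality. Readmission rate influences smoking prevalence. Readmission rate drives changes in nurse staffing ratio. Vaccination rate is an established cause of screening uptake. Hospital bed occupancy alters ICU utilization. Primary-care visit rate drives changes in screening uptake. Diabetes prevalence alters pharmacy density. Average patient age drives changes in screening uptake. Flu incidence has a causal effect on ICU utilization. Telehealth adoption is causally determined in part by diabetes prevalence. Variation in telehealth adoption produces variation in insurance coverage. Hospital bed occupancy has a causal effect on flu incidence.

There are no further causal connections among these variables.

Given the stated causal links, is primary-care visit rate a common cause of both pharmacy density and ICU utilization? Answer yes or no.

yes

Primary-care visit rate has a causal path to pharmacy density (primary-care visit rate → emergency wait time → diabetes prevalence → pharmacy density) and to ICU utilization (primary-care visit rate → screening uptake → readmission rate → ICU utilization), so it is a common cause of both — a confounder.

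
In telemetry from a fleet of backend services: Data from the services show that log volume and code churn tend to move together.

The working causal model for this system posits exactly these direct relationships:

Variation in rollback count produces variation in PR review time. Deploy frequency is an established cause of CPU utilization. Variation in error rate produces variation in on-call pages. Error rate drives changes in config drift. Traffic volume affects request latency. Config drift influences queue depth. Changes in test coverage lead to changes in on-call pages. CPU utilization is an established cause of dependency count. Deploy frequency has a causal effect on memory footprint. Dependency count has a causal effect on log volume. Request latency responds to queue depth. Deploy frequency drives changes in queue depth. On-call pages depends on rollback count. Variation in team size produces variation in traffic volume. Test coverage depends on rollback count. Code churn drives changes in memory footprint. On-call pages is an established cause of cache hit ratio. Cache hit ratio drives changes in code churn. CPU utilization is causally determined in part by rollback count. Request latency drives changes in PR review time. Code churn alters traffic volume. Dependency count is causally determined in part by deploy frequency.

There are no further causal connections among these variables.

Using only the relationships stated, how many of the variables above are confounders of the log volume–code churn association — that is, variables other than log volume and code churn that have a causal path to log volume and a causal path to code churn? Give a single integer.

The common causes are: rollback count (to log volume via rollback count → CPU utilization → dependency count → log volume; to code churn via rollback count → on-call pages → cache hit ratio → code churn).
Every other variable lacks a causal path to at least one of log volume and code churn.

1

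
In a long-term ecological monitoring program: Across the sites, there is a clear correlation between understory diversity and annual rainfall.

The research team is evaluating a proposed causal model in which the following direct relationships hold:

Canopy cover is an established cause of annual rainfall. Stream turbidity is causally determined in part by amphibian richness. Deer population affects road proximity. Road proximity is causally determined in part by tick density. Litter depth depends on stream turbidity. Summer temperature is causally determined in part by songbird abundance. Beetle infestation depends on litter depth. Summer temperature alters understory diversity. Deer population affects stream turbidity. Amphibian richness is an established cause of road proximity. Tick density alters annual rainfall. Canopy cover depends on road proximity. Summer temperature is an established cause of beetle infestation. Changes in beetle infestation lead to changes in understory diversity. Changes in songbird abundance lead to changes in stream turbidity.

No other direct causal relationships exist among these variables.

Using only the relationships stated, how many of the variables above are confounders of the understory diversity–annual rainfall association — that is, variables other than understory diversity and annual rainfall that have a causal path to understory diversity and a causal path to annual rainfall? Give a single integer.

The common causes are: amphibian richness (to understory diversity via amphibian richness → stream turbidity → litter depth → beetle infestation → understory diversity; to annual rainfall via amphibian richness → road proximity → canopy cover → annual rainfall); deer population (to understory diversity via deer population → stream turbidity → litter depth → beetle infestation → understory diversity; to annual rainfall via deer population → road proximity → canopy cover → annual rainfall).
Every other variable lacks a causal path to at least one of understory diversity and annual rainfall.

2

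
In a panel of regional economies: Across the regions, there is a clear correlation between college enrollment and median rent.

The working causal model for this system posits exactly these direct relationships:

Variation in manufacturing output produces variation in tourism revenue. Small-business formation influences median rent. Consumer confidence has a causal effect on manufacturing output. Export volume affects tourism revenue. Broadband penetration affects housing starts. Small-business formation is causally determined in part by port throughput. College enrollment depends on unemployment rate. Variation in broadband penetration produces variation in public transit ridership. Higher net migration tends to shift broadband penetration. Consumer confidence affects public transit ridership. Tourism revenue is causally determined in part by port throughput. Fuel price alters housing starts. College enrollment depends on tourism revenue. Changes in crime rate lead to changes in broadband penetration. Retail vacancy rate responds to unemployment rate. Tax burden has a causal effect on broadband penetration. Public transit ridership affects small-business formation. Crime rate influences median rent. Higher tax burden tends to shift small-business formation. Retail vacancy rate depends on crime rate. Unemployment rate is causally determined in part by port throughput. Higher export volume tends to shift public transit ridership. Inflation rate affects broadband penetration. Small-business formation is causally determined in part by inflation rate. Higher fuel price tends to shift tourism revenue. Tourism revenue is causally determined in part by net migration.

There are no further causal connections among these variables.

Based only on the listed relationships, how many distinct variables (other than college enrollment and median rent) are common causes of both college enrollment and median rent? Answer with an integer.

4

The common causes are: consumer confidence (to college enrollment via consumer confidence → manufacturing output → tourism revenue → college enrollment; to median rent via consumer confidence → public transit ridership → small-business formation → median rent); export volume (to college enrollment via export volume → tourism revenue → college enrollment; to median rent via export volume → public transit ridership → small-business formation → median rent); net migration (to college enrollment via net migration → tourism revenue → college enrollment; to median rent via net migration → broadband penetration → public transit ridership → small-business formation → median rent); port throughput (to college enrollment via port throughput → tourism revenue → college enrollment; to median rent via port throughput → small-business formation → median rent).
Every other variable lacks a causal path to at least one of college enrollment and median rent.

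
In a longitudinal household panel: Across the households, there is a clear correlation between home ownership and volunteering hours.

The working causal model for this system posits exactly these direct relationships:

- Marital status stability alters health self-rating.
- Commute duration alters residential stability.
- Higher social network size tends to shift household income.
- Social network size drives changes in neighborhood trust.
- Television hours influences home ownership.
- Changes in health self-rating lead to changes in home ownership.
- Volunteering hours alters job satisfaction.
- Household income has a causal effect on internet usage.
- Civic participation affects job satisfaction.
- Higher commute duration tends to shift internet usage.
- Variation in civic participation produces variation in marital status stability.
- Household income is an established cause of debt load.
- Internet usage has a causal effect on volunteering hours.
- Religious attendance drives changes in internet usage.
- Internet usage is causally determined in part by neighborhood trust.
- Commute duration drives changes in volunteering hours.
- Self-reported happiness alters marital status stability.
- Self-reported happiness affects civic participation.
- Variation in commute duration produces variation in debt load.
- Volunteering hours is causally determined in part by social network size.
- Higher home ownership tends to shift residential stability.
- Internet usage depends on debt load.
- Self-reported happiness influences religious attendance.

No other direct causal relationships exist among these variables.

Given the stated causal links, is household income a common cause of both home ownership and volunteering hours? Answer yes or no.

no

Household income has no stated causal path to home ownership. A confounder must cause both variables, so household income does not qualify.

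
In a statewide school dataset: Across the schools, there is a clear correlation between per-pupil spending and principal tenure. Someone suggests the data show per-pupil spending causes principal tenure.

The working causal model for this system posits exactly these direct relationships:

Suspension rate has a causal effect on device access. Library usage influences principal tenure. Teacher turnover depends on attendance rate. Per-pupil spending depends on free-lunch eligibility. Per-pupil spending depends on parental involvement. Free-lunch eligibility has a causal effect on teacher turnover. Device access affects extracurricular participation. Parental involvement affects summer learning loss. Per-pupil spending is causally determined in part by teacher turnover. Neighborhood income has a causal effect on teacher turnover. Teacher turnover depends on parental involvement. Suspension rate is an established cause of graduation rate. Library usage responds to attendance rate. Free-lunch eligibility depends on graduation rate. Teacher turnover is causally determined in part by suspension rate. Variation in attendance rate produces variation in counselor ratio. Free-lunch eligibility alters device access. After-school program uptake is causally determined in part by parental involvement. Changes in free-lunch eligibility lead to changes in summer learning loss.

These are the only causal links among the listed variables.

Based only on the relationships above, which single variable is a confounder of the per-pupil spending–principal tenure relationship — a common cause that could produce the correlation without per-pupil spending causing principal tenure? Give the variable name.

Attendance rate has a causal path to per-pupil spending (attendance rate → teacher turnover → per-pupil spending) and a separate causal path to principal tenure (attendance rate → library usage → principal tenure), so it is a common cause of both.
No stated relationship gives per-pupil spending a causal route to principal tenure, so the correlation is explained by the shared upstream cause rather than a direct effect.

attendance rate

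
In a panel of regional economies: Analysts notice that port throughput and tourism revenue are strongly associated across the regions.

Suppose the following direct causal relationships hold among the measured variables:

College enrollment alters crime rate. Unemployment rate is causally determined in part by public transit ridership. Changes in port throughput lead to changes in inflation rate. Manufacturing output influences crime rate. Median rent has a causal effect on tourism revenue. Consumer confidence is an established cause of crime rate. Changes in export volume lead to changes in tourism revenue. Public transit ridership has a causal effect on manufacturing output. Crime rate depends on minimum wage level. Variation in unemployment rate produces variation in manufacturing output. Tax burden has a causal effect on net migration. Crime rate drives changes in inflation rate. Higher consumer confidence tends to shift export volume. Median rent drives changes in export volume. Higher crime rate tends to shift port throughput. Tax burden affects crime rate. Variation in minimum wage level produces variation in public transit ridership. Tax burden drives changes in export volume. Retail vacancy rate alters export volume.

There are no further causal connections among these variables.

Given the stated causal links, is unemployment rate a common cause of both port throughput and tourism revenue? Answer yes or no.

no

Unemployment rate has no stated causal path to tourism revenue. A confounder must cause both variables, so unemployment rate does not qualify.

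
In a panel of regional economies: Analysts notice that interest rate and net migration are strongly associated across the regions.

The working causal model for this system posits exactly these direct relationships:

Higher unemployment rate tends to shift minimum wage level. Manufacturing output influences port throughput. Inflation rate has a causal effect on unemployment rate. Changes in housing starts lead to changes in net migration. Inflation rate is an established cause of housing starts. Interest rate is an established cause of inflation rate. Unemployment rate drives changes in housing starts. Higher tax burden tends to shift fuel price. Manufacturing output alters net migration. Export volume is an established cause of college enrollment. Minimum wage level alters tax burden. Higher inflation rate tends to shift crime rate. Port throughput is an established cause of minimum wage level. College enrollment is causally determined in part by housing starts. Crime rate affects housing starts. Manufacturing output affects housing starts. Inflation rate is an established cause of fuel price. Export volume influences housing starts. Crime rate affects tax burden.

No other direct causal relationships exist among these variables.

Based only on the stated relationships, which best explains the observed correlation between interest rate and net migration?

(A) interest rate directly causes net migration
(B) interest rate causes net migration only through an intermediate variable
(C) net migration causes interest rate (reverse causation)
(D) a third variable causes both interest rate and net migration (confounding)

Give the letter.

B

Interest rate reaches net migration through interest rate → inflation rate → housing starts → net migration — an indirect causal chain with no direct interest rate → net migration link. No variable causes both interest rate and net migration, so confounding is ruled out; the effect is mediated.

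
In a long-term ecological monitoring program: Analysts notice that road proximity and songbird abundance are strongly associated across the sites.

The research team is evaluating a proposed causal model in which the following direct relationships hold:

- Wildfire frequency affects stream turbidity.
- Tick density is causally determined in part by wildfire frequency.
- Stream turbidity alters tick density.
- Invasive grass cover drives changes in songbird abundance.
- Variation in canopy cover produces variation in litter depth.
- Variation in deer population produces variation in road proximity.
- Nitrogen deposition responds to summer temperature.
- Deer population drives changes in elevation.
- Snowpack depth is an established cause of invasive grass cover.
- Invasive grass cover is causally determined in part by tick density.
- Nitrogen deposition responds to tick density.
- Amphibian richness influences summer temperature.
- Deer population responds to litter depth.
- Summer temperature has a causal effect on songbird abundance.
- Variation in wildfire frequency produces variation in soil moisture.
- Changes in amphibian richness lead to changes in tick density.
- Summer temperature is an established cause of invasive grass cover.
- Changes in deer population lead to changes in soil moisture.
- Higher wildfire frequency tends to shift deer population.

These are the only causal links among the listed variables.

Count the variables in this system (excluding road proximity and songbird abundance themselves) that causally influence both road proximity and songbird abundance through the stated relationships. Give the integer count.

The common causes are: wildfire frequency (to road proximity via wildfire frequency → deer population → road proximity; to songbird abundance via wildfire frequency → tick density → invasive grass cover → songbird abundance).
Every other variable lacks a causal path to at least one of road proximity and songbird abundance.

1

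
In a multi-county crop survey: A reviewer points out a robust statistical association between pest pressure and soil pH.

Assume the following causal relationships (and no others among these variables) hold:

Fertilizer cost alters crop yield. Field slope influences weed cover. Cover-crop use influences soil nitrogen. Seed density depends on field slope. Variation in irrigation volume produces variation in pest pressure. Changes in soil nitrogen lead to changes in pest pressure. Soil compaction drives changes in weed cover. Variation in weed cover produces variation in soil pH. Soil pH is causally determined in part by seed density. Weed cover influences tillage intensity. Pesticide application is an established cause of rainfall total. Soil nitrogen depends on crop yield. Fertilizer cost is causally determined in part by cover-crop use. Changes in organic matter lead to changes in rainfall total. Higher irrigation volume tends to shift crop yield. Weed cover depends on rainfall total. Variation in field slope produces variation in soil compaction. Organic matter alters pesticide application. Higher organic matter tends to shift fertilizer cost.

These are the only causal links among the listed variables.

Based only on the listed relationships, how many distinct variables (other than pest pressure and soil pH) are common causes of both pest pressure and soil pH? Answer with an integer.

1

The common causes are: organic matter (to pest pressure via organic matter → fertilizer cost → crop yield → soil nitrogen → pest pressure; to soil pH via organic matter → rainfall total → weed cover → soil pH).
Every other variable lacks a causal path to at least one of pest pressure and soil pH.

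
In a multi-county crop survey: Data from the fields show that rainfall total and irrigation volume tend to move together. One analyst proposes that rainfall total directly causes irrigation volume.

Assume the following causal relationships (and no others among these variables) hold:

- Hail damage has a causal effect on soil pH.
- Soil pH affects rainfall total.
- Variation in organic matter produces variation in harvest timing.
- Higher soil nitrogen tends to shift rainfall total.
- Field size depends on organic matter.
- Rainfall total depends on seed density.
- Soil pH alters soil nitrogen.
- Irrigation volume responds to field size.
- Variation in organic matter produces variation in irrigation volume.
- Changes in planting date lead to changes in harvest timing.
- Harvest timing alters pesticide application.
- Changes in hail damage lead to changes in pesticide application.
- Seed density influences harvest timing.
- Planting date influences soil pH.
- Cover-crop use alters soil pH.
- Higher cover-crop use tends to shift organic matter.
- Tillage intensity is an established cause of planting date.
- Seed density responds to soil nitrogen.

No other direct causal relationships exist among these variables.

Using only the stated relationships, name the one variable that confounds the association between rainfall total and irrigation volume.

cover-crop use

Cover-crop use has a causal path to rainfall total (cover-crop use → soil pH → rainfall total) and a separate causal path to irrigation volume (cover-crop use → organic matter → irrigation volume), so it is a common cause of both.
No stated relationship gives rainfall total a causal route to irrigation volume, so the correlation is explained by the shared upstream cause rather than a direct effect.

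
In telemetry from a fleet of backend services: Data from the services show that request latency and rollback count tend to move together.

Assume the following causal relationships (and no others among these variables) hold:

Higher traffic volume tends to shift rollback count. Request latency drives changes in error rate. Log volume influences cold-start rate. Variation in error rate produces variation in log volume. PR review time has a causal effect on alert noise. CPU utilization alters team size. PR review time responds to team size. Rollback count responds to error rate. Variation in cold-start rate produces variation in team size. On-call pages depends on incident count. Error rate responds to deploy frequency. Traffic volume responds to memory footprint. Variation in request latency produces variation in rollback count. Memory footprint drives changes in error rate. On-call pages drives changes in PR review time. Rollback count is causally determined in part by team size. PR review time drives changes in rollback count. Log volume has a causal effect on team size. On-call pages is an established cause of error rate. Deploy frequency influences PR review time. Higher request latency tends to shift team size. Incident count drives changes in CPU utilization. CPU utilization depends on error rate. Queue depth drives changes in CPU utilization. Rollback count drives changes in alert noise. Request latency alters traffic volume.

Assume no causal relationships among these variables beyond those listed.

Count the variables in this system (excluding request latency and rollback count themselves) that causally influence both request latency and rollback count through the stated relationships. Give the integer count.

No listed variable has a causal path to both request latency and rollback count, so there are no common causes.

0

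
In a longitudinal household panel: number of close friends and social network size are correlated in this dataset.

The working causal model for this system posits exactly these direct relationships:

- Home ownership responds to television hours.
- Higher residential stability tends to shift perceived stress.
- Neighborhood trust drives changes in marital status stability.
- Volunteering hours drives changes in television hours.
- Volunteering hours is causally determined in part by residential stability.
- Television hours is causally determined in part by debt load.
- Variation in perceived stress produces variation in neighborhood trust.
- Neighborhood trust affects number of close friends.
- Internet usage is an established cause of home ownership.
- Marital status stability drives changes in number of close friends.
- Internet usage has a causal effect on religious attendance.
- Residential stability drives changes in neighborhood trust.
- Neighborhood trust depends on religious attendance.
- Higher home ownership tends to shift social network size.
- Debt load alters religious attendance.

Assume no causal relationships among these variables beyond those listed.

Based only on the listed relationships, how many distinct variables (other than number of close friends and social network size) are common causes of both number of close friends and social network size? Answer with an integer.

3

The common causes are: debt load (to number of close friends via debt load → religious attendance → neighborhood trust → number of close friends; to social network size via debt load → television hours → home ownership → social network size); internet usage (to number of close friends via internet usage → religious attendance → neighborhood trust → number of close friends; to social network size via internet usage → home ownership → social network size); residential stability (to number of close friends via residential stability → neighborhood trust → number of close friends; to social network size via residential stability → volunteering hours → television hours → home ownership → social network size).
Every other variable lacks a causal path to at least one of number of close friends and social network size.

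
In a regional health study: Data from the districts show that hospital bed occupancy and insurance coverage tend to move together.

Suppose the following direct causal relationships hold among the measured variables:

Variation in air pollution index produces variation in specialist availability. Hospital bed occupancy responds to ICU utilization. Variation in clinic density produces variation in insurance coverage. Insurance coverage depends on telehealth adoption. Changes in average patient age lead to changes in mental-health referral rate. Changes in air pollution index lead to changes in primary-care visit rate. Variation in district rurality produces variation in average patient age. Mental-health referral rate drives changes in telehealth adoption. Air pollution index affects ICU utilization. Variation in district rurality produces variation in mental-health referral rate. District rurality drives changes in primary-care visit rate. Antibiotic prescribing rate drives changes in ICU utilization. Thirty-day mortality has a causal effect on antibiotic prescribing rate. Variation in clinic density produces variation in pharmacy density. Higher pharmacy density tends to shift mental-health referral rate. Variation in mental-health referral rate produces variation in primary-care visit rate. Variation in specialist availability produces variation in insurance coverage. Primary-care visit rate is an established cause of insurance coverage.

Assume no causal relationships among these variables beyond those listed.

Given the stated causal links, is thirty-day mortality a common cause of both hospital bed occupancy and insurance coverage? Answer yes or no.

no

Thirty-day mortality has no stated causal path to insurance coverage. A confounder must cause both variables, so thirty-day mortality does not qualify.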